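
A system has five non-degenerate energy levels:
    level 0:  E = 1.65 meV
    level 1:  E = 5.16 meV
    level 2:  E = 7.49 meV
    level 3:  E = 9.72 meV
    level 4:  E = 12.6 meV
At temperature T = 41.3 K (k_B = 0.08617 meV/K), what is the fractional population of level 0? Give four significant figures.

0.5826

k_BT = 0.08617 × 41.3 K = 3.55882 meV.
Eᵢ/kT = 0.463637, 1.44992, 2.10463, 2.73124, 3.54050.
Z = Σ e^(−Eᵢ/kT) = e^(−0.463637) + e^(−1.44992) + e^(−2.10463) + e^(−2.73124) + e^(−3.54050) = 0.628992 + 0.234589 + 0.121891 + 0.0651385 + 0.0289988 = 1.07961.
P₀ = e^(−E₀/kT) / Z = 0.628992/1.07961 = 0.5826.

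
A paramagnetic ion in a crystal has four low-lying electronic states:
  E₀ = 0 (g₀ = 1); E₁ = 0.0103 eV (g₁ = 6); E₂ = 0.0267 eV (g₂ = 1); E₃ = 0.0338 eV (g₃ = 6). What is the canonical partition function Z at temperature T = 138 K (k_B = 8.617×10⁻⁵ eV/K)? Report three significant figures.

k_BT = 8.617×10⁻⁵ × 138 K = 0.011891 eV.
Eᵢ/kT = 0, 0.86620, 2.2454, 2.8425.
Z = Σ gᵢe^(−Eᵢ/kT) = 1·e^(−0) + 6·e^(−0.86620) + 1·e^(−2.2454) + 6·e^(−2.8425) = 1.0000 + 2.5233 + 0.10589 + 0.34968 = 3.9789.

Z = 3.98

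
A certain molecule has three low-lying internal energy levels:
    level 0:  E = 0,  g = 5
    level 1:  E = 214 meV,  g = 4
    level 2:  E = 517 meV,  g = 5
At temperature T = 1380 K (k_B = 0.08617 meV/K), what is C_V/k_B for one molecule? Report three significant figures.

k_BT = 0.08617 × 1380 K = 118.91 meV.
Eᵢ/kT = 0, 1.7997, 4.3478.
Z = Σ gᵢe^(−Eᵢ/kT) = 5·e^(−0) + 4·e^(−1.7997) + 5·e^(−4.3478) = 5.0000 + 0.66139 + 0.064676 = 5.7261.
⟨E⟩ = 30.557 meV, ⟨E²⟩ = 8308.7 meV².
C_V/k_B = (⟨E²⟩ − ⟨E⟩²)/(kT)² = (8308.7 − 933.73)/14140 = 0.522.

0.522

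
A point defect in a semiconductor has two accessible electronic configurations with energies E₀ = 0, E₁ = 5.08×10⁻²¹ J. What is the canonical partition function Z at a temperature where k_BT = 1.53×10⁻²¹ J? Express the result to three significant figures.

Eᵢ/kT = 0, 3.3203.
Z = Σ e^(−Eᵢ/kT) = e^(−0) + e^(−3.3203) = 1.0000 + 0.036142 = 1.0361.

Z = 1.04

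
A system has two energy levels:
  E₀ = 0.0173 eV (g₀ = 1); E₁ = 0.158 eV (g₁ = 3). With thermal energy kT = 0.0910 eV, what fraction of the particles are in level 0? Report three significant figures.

0.610

Eᵢ/kT = 0.19011, 1.7363.
Z = Σ gᵢe^(−Eᵢ/kT) = 1·e^(−0.19011) + 3·e^(−1.7363) = 0.82687 + 0.52851 = 1.3554.
P₀ = g₀ e^(−E₀/kT) / Z = 0.82687/1.3554 = 0.610.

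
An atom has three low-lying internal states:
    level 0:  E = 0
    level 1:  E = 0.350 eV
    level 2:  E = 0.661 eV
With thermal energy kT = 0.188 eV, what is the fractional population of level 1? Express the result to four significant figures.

Eᵢ/kT = 0, 1.86170, 3.51596.
Z = Σ e^(−Eᵢ/kT) = e^(−0) + e^(−1.86170) + e^(−3.51596) = 1.00000 + 0.155408 + 0.0297193 = 1.18513.
P₁ = e^(−E₁/kT) / Z = 0.155408/1.18513 = 0.1311.

0.1311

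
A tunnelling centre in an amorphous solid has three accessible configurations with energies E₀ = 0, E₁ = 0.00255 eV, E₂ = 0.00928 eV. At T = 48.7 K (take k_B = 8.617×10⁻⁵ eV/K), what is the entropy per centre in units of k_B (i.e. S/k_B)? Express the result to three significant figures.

k_BT = 8.617×10⁻⁵ × 48.7 K = 0.0041965 eV.
Eᵢ/kT = 0, 0.60765, 2.2114.
Z = Σ e^(−Eᵢ/kT) = e^(−0) + e^(−0.60765) + e^(−2.2114) = 1.0000 + 0.54463 + 0.10955 = 1.6542.
⟨E⟩ = Σ EᵢPᵢ = 0.0014541 eV.
S/k_B = ln Z + ⟨E⟩/kT = ln(1.6542) + 0.0014541/0.0041965 = 0.50332 + 0.34650 = 0.850.

0.850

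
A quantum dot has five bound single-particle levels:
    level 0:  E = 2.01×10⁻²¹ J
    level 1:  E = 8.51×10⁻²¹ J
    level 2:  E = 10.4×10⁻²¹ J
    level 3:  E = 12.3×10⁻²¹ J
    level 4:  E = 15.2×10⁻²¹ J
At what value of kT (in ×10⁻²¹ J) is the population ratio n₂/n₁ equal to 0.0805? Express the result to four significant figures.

n₂/n₁ = exp[−(E₂−E₁)/kT] = 0.0805.
⇒ (E₂−E₁)/kT = ln(1/0.0805) = ln(12.4224) = 2.51950.
kT = 1.89 ×10⁻²¹ J / 2.51950 = 0.7501 ×10⁻²¹ J.

0.7501 ×10⁻²¹ J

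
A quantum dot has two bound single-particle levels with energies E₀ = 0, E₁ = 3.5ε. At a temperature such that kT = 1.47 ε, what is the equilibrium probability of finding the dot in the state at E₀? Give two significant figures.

0.92

Eᵢ/kT = 0, 2.381.
Z = Σ e^(−Eᵢ/kT) = e^(−0) + e^(−2.381) = 1.000 + 0.09246 = 1.092.
P₀ = e^(−E₀/kT) / Z = 1.000/1.092 = 0.92.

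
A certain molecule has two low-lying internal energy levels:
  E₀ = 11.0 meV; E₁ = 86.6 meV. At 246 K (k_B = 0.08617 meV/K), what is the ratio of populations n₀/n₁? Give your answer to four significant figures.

k_BT = 0.08617 × 246 K = 21.1978 meV.
n₀/n₁ = exp[−(E₀−E₁)/kT] = exp(−(-75.6 meV)/(21.1978 meV)) = exp(3.56641) = 35.39.

35.39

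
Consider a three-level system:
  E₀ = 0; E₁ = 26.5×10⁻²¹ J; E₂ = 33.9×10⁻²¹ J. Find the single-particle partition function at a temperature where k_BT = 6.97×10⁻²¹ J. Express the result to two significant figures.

Z = 1.0

Eᵢ/kT = 0, 3.802, 4.864.
Z = Σ e^(−Eᵢ/kT) = e^(−0) + e^(−3.802) + e^(−4.864) = 1.000 + 0.02233 + 0.007720 = 1.030.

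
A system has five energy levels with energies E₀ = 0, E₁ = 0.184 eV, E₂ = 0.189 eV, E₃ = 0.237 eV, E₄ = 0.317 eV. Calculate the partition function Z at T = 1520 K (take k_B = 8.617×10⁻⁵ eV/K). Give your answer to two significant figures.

Z = 1.7

k_BT = 8.617×10⁻⁵ × 1520 K = 0.1310 eV.
Eᵢ/kT = 0, 1.405, 1.443, 1.809, 2.420.
Z = Σ e^(−Eᵢ/kT) = e^(−0) + e^(−1.405) + e^(−1.443) + e^(−1.809) + e^(−2.420) = 1.000 + 0.2454 + 0.2362 + 0.1638 + 0.08892 = 1.734.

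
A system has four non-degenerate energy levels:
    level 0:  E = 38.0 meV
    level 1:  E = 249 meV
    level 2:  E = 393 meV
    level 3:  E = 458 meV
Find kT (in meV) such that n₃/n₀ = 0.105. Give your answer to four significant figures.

n₃/n₀ = exp[−(E₃−E₀)/kT] = 0.105.
⇒ (E₃−E₀)/kT = ln(1/0.105) = ln(9.52381) = 2.25379.
kT = 420.0 meV / 2.25379 = 186.4 meV.

186.4 meV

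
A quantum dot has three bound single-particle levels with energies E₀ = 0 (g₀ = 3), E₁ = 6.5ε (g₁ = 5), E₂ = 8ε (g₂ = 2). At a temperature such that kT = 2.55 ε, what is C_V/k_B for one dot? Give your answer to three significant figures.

Eᵢ/kT = 0, 2.5490, 3.1373.
Z = Σ gᵢe^(−Eᵢ/kT) = 3·e^(−0) + 5·e^(−2.5490) + 2·e^(−3.1373) = 3.0000 + 0.39080 + 0.086800 = 3.4776.
⟨E⟩ = 0.93012 ε, ⟨E²⟩ = 6.3453 ε².
C_V/k_B = (⟨E²⟩ − ⟨E⟩²)/(kT)² = (6.3453 − 0.86512)/6.5025 = 0.843.

0.843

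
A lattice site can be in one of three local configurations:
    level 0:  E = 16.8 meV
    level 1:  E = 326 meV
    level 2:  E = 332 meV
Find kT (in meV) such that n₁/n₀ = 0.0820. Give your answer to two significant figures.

n₁/n₀ = exp[−(E₁−E₀)/kT] = 0.0820.
⇒ (E₁−E₀)/kT = ln(1/0.0820) = ln(12.20) = 2.501.
kT = 309.2 meV / 2.501 = 120 meV.

120 meV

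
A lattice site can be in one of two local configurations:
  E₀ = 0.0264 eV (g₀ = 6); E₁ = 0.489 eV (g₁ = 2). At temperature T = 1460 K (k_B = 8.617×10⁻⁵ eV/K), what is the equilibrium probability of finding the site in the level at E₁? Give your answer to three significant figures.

0.00836

k_BT = 8.617×10⁻⁵ × 1460 K = 0.12581 eV.
Eᵢ/kT = 0.20984, 3.8868.
Z = Σ gᵢe^(−Eᵢ/kT) = 6·e^(−0.20984) + 2·e^(−3.8868) = 4.8643 + 0.041022 = 4.9053.
P₁ = g₁ e^(−E₁/kT) / Z = 0.041022/4.9053 = 0.00836.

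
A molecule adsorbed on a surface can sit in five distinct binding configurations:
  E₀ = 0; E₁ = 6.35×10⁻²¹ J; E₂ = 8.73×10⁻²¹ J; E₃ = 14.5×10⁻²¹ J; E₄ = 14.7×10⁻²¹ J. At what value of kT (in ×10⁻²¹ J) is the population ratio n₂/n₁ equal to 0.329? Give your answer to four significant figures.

n₂/n₁ = exp[−(E₂−E₁)/kT] = 0.329.
⇒ (E₂−E₁)/kT = ln(1/0.329) = ln(3.03951) = 1.11170.
kT = 2.38 ×10⁻²¹ J / 1.11170 = 2.141 ×10⁻²¹ J.

2.141 ×10⁻²¹ J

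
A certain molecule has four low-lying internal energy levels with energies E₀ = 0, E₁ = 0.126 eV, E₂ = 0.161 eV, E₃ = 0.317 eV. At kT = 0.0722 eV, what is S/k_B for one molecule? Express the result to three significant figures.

Eᵢ/kT = 0, 1.7452, 2.2299, 4.3906.
Z = Σ e^(−Eᵢ/kT) = e^(−0) + e^(−1.7452) + e^(−2.2299) + e^(−4.3906) = 1.0000 + 0.17461 + 0.10754 + 0.012393 = 1.2945.
⟨E⟩ = Σ EᵢPᵢ = 0.033405 eV.
S/k_B = ln Z + ⟨E⟩/kT = ln(1.2945) + 0.033405/0.0722 = 0.25812 + 0.46267 = 0.721.

0.721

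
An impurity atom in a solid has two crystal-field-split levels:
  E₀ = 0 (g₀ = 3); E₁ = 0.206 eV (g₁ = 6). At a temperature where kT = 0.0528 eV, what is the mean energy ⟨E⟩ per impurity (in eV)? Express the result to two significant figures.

Eᵢ/kT = 0, 3.902.
Z = Σ gᵢe^(−Eᵢ/kT) = 3·e^(−0) + 6·e^(−3.902) = 3.000 + 0.1212 = 3.121.
⟨E⟩ = Σ Eᵢ gᵢe^(−Eᵢ/kT) / Z = (0·3.000 + 0.206·0.1212) / 3.121 = 0.0080 eV.

0.0080 eV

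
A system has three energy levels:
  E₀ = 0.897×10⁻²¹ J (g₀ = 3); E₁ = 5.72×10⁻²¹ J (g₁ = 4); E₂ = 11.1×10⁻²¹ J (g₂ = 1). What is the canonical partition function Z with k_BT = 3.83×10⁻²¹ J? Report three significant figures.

Eᵢ/kT = 0.23420, 1.4935, 2.8982.
Z = Σ gᵢe^(−Eᵢ/kT) = 3·e^(−0.23420) + 4·e^(−1.4935) + 1·e^(−2.8982) = 2.3736 + 0.89834 + 0.055122 = 3.3271.

Z = 3.33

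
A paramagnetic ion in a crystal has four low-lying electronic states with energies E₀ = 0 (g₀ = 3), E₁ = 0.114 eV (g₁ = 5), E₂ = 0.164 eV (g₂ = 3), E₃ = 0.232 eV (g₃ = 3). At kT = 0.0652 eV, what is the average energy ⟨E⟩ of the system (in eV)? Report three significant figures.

Eᵢ/kT = 0, 1.7485, 2.5153, 3.5583.
Z = Σ gᵢe^(−Eᵢ/kT) = 3·e^(−0) + 5·e^(−1.7485) + 3·e^(−2.5153) + 3·e^(−3.5583) = 3.0000 + 0.87017 + 0.24252 + 0.085462 = 4.1982.
⟨E⟩ = Σ Eᵢ gᵢe^(−Eᵢ/kT) / Z = (0·3.0000 + 0.114·0.87017 + 0.164·0.24252 + 0.232·0.085462) / 4.1982 = 0.0378 eV.

0.0378 eV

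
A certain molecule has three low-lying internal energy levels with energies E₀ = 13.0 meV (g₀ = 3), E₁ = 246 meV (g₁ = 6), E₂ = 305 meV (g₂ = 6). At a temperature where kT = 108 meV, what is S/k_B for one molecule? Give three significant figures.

Eᵢ/kT = 0.12037, 2.2778, 2.8241.
Z = Σ gᵢe^(−Eᵢ/kT) = 3·e^(−0.12037) + 6·e^(−2.2778) + 6·e^(−2.8241) = 2.6598 + 0.61506 + 0.35617 = 3.6310.
⟨E⟩ = Σ EᵢPᵢ = 81.111 meV.
S/k_B = ln Z + ⟨E⟩/kT = ln(3.6310) + 81.111/108 = 1.2895 + 0.75103 = 2.04.

2.04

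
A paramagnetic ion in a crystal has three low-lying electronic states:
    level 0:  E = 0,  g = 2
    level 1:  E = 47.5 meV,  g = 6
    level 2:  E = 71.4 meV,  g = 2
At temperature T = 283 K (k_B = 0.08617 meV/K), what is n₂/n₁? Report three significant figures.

k_BT = 0.08617 × 283 K = 24.386 meV.
n₂/n₁ = (g₂/g₁) exp[−(E₂−E₁)/kT] = (2/6) × exp(−(23.9 meV)/(24.386 meV)) = (2/6) × exp(-0.98007) = 0.125.

0.125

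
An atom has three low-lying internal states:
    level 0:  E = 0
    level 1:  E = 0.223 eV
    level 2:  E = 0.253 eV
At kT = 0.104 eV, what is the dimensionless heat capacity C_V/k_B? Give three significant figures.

0.729

Eᵢ/kT = 0, 2.1442, 2.4327.
Z = Σ e^(−Eᵢ/kT) = e^(−0) + e^(−2.1442) + e^(−2.4327) = 1.0000 + 0.11716 + 0.087799 = 1.2050.
⟨E⟩ = 0.040116 eV, ⟨E²⟩ = 0.0094989 eV².
C_V/k_B = (⟨E²⟩ − ⟨E⟩²)/(kT)² = (0.0094989 − 0.0016093)/0.010816 = 0.729.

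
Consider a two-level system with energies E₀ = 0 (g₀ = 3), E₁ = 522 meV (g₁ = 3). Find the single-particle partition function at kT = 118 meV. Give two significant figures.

Eᵢ/kT = 0, 4.424.
Z = Σ gᵢe^(−Eᵢ/kT) = 3·e^(−0) + 3·e^(−4.424) = 3.000 + 0.03596 = 3.036.

Z = 3.0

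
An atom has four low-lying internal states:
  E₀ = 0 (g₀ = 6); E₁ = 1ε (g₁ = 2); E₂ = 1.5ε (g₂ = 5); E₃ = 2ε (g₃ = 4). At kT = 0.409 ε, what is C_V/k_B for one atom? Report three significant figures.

Eᵢ/kT = 0, 2.4450, 3.6675, 4.8900.
Z = Σ gᵢe^(−Eᵢ/kT) = 6·e^(−0) + 2·e^(−2.4450) + 5·e^(−3.6675) + 4·e^(−4.8900) = 6.0000 + 0.17345 + 0.12770 + 0.030086 = 6.3312.
⟨E⟩ = 0.067155 ε, ⟨E²⟩ = 0.091787 ε².
C_V/k_B = (⟨E²⟩ − ⟨E⟩²)/(kT)² = (0.091787 − 0.0045098)/0.16728 = 0.522.

0.522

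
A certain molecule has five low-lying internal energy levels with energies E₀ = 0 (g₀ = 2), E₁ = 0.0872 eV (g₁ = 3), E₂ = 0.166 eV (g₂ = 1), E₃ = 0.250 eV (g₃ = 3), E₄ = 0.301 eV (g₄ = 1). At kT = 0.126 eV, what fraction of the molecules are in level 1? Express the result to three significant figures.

0.351

Eᵢ/kT = 0, 0.69206, 1.3175, 1.9841, 2.3889.
Z = Σ gᵢe^(−Eᵢ/kT) = 2·e^(−0) + 3·e^(−0.69206) + 1·e^(−1.3175) + 3·e^(−1.9841) + 1·e^(−2.3889) = 2.0000 + 1.5016 + 0.26780 + 0.41251 + 0.091731 = 4.2736.
P₁ = g₁ e^(−E₁/kT) / Z = 1.5016/4.2736 = 0.351.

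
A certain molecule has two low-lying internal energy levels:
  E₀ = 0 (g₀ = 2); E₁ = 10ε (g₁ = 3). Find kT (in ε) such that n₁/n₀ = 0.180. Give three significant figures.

4.72 ε

n₁/n₀ = (g₁/g₀) exp[−(E₁−E₀)/kT] = 0.180.
⇒ (E₁−E₀)/kT = ln((3/2)/0.180) = ln(8.3333) = 2.1203.
kT = 10ε / 2.1203 = 4.72 ε.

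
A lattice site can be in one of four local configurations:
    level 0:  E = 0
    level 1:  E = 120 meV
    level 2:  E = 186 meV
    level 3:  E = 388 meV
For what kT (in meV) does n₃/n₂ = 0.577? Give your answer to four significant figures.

n₃/n₂ = exp[−(E₃−E₂)/kT] = 0.577.
⇒ (E₃−E₂)/kT = ln(1/0.577) = ln(1.73310) = 0.549912.
kT = 202 meV / 0.549912 = 367.3 meV.

367.3 meV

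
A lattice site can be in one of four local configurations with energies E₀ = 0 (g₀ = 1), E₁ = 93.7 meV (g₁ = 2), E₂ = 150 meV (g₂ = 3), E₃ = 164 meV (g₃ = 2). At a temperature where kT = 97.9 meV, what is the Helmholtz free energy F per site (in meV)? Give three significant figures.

Eᵢ/kT = 0, 0.95710, 1.5322, 1.6752.
Z = Σ gᵢe^(−Eᵢ/kT) = 1·e^(−0) + 2·e^(−0.95710) + 3·e^(−1.5322) + 2·e^(−1.6752) = 1.0000 + 0.76801 + 0.64818 + 0.37454 = 2.7907.
F = −kT ln Z = −97.9 × ln(2.7907) = −97.9 × 1.0263 = -100 meV.

-100 meV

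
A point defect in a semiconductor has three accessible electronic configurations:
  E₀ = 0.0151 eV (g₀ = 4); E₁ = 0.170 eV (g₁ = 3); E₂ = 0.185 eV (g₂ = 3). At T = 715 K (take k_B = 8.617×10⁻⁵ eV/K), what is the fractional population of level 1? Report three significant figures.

0.0548

k_BT = 8.617×10⁻⁵ × 715 K = 0.061612 eV.
Eᵢ/kT = 0.24508, 2.7592, 3.0027.
Z = Σ gᵢe^(−Eᵢ/kT) = 4·e^(−0.24508) + 3·e^(−2.7592) + 3·e^(−3.0027) = 3.1306 + 0.19003 + 0.14896 = 3.4696.
P₁ = g₁ e^(−E₁/kT) / Z = 0.19003/3.4696 = 0.0548.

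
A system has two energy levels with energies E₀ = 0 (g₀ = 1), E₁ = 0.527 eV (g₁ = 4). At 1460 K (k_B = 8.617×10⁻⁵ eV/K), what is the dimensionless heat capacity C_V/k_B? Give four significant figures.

0.9460

k_BT = 8.617×10⁻⁵ × 1460 K = 0.125808 eV.
Eᵢ/kT = 0, 4.18892.
Z = Σ gᵢe^(−Eᵢ/kT) = 1·e^(−0) + 4·e^(−4.18892) = 1.00000 + 0.0606506 = 1.06065.
⟨E⟩ = 0.0301352 eV, ⟨E²⟩ = 0.0158812 eV².
C_V/k_B = (⟨E²⟩ − ⟨E⟩²)/(kT)² = (0.0158812 − 0.000908130)/0.0158277 = 0.9460.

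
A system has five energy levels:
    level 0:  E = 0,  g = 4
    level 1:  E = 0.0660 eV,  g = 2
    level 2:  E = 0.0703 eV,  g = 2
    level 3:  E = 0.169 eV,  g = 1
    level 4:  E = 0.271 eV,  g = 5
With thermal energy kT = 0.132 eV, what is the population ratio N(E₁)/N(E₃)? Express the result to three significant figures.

n₁/n₃ = (g₁/g₃) exp[−(E₁−E₃)/kT] = (2/1) × exp(−(-0.1030 eV)/(0.132 eV)) = (2/1) × exp(0.78030) = 4.36.

4.36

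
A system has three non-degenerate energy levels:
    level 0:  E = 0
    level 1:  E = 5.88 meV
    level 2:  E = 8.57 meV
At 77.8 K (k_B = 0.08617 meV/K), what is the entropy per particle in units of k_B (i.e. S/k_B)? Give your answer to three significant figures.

k_BT = 0.08617 × 77.8 K = 6.7040 meV.
Eᵢ/kT = 0, 0.87709, 1.2783.
Z = Σ e^(−Eᵢ/kT) = e^(−0) + e^(−0.87709) + e^(−1.2783) = 1.0000 + 0.41599 + 0.27851 = 1.6945.
⟨E⟩ = Σ EᵢPᵢ = 2.8521 meV.
S/k_B = ln Z + ⟨E⟩/kT = ln(1.6945) + 2.8521/6.7040 = 0.52739 + 0.42543 = 0.953.

0.953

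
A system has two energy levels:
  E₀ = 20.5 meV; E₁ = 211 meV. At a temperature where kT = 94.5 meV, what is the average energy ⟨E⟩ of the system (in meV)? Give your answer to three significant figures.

42.9 meV

Eᵢ/kT = 0.21693, 2.2328.
Z = Σ e^(−Eᵢ/kT) = e^(−0.21693) + e^(−2.2328) = 0.80499 + 0.10723 = 0.91222.
⟨E⟩ = Σ Eᵢ e^(−Eᵢ/kT) / Z = (20.5·0.80499 + 211·0.10723) / 0.91222 = 42.9 meV.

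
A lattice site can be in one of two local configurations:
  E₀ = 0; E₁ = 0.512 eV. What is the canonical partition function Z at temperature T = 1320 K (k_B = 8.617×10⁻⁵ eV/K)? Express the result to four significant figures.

Z = 1.011

k_BT = 8.617×10⁻⁵ × 1320 K = 0.113744 eV.
Eᵢ/kT = 0, 4.50134.
Z = Σ e^(−Eᵢ/kT) = e^(−0) + e^(−4.50134) = 1.00000 + 0.0110941 = 1.01109.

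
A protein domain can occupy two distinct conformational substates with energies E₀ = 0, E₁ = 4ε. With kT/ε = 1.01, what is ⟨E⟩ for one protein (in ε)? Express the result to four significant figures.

0.07480 ε

Eᵢ/kT = 0, 3.96040.
Z = Σ e^(−Eᵢ/kT) = e^(−0) + e^(−3.96040) = 1.00000 + 0.0190555 = 1.01906.
⟨E⟩ = Σ Eᵢ e^(−Eᵢ/kT) / Z = (0·1.00000 + 4·0.0190555) / 1.01906 = 0.07480 ε.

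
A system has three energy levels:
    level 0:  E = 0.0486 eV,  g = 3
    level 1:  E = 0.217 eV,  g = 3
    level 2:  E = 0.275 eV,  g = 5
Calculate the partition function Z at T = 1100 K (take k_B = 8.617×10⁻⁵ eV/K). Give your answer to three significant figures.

k_BT = 8.617×10⁻⁵ × 1100 K = 0.094787 eV.
Eᵢ/kT = 0.51273, 2.2893, 2.9012.
Z = Σ gᵢe^(−Eᵢ/kT) = 3·e^(−0.51273) + 3·e^(−2.2893) + 5·e^(−2.9012) = 1.7966 + 0.30401 + 0.27479 = 2.3754.

Z = 2.38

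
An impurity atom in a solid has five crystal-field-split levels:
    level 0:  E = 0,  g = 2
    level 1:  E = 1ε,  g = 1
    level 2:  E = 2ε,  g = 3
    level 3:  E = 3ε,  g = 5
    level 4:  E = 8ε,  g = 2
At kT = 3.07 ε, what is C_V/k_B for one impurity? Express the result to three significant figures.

Eᵢ/kT = 0, 0.32573, 0.65147, 0.97720, 2.6059.
Z = Σ gᵢe^(−Eᵢ/kT) = 2·e^(−0) + 1·e^(−0.32573) + 3·e^(−0.65147) + 5·e^(−0.97720) + 2·e^(−2.6059) = 2.0000 + 0.72200 + 1.5638 + 1.8818 + 0.14767 = 6.3153.
⟨E⟩ = 1.6906 ε, ⟨E²⟩ = 5.2831 ε².
C_V/k_B = (⟨E²⟩ − ⟨E⟩²)/(kT)² = (5.2831 − 2.8581)/9.4249 = 0.257.

0.257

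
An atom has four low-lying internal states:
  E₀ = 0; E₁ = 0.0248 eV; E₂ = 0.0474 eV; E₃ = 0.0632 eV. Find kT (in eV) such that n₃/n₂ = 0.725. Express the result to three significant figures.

0.0491 eV

n₃/n₂ = exp[−(E₃−E₂)/kT] = 0.725.
⇒ (E₃−E₂)/kT = ln(1/0.725) = ln(1.3793) = 0.32158.
kT = 0.0158 eV / 0.32158 = 0.0491 eV.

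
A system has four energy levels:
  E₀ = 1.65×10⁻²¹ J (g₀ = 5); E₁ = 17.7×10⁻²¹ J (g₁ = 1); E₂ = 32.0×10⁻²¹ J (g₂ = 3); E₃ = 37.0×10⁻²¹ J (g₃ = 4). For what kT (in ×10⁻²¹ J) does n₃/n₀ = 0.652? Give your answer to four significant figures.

n₃/n₀ = (g₃/g₀) exp[−(E₃−E₀)/kT] = 0.652.
⇒ (E₃−E₀)/kT = ln((4/5)/0.652) = ln(1.22699) = 0.204564.
kT = 35.35 ×10⁻²¹ J / 0.204564 = 172.8 ×10⁻²¹ J.

172.8 ×10⁻²¹ J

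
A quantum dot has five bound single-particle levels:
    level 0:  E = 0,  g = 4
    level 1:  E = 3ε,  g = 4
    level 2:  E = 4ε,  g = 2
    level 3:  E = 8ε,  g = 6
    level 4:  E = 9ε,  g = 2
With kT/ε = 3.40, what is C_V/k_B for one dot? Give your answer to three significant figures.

0.589

Eᵢ/kT = 0, 0.88235, 1.1765, 2.3529, 2.6471.
Z = Σ gᵢe^(−Eᵢ/kT) = 4·e^(−0) + 4·e^(−0.88235) + 2·e^(−1.1765) + 6·e^(−2.3529) + 2·e^(−2.6471) = 4.0000 + 1.6552 + 0.61671 + 0.57056 + 0.14171 = 6.9842.
⟨E⟩ = 1.9003 ε, ⟨E²⟩ = 10.418 ε².
C_V/k_B = (⟨E²⟩ − ⟨E⟩²)/(kT)² = (10.418 − 3.6111)/11.560 = 0.589.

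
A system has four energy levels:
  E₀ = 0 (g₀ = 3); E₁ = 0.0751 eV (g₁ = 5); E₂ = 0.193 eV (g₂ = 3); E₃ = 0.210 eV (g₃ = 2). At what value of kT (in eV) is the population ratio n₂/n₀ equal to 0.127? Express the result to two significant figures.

0.094 eV

n₂/n₀ = (g₂/g₀) exp[−(E₂−E₀)/kT] = 0.127.
⇒ (E₂−E₀)/kT = ln((3/3)/0.127) = ln(7.874) = 2.064.
kT = 0.193 eV / 2.064 = 0.094 eV.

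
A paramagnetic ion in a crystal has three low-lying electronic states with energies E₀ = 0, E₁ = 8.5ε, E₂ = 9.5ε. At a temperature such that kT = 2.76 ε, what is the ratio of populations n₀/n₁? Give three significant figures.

21.8

n₀/n₁ = exp[−(E₀−E₁)/kT] = exp(−(-8.5ε)/(2.76ε)) = exp(3.0797) = 21.8.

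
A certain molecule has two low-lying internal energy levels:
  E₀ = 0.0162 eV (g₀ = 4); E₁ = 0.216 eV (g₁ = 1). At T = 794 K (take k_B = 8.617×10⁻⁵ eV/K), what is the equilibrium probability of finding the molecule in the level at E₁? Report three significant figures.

k_BT = 8.617×10⁻⁵ × 794 K = 0.068419 eV.
Eᵢ/kT = 0.23678, 3.1570.
Z = Σ gᵢe^(−Eᵢ/kT) = 4·e^(−0.23678) + 1·e^(−3.1570) = 3.1567 + 0.042553 = 3.1993.
P₁ = g₁ e^(−E₁/kT) / Z = 0.042553/3.1993 = 0.0133.

0.0133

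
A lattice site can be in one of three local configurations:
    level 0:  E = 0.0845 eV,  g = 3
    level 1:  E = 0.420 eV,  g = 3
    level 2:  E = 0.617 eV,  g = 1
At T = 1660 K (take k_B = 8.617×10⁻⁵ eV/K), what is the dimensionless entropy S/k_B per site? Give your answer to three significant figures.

k_BT = 8.617×10⁻⁵ × 1660 K = 0.14304 eV.
Eᵢ/kT = 0.59074, 2.9362, 4.3135.
Z = Σ gᵢe^(−Eᵢ/kT) = 3·e^(−0.59074) + 3·e^(−2.9362) + 1·e^(−4.3135) = 1.6618 + 0.15920 + 0.013387 = 1.8344.
⟨E⟩ = Σ EᵢPᵢ = 0.11750 eV.
S/k_B = ln Z + ⟨E⟩/kT = ln(1.8344) + 0.11750/0.14304 = 0.60672 + 0.82145 = 1.43.

1.43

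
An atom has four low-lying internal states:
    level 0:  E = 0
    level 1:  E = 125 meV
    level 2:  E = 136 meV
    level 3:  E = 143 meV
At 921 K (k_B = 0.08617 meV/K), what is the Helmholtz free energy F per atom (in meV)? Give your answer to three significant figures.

-34.9 meV

k_BT = 0.08617 × 921 K = 79.363 meV.
Eᵢ/kT = 0, 1.5750, 1.7136, 1.8018.
Z = Σ e^(−Eᵢ/kT) = e^(−0) + e^(−1.5750) + e^(−1.7136) + e^(−1.8018) = 1.0000 + 0.20701 + 0.18022 + 0.16500 = 1.5522.
F = −kT ln Z = −79.363 × ln(1.5522) = −79.363 × 0.43967 = -34.9 meV.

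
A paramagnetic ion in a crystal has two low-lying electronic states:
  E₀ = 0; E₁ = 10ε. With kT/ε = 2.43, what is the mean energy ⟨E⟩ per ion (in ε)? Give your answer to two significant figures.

Eᵢ/kT = 0, 4.115.
Z = Σ e^(−Eᵢ/kT) = e^(−0) + e^(−4.115) = 1.000 + 0.01633 = 1.016.
⟨E⟩ = Σ Eᵢ e^(−Eᵢ/kT) / Z = (0·1.000 + 10·0.01633) / 1.016 = 0.16 ε.

0.16 ε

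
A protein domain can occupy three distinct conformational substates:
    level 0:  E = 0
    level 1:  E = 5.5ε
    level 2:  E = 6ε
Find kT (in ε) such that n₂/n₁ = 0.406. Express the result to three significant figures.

n₂/n₁ = exp[−(E₂−E₁)/kT] = 0.406.
⇒ (E₂−E₁)/kT = ln(1/0.406) = ln(2.4631) = 0.90142.
kT = 0.5ε / 0.90142 = 0.555 ε.

0.555 ε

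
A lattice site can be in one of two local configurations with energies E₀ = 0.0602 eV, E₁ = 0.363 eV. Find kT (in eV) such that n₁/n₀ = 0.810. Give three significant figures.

1.44 eV

n₁/n₀ = exp[−(E₁−E₀)/kT] = 0.810.
⇒ (E₁−E₀)/kT = ln(1/0.810) = ln(1.2346) = 0.21075.
kT = 0.3028 eV / 0.21075 = 1.44 eV.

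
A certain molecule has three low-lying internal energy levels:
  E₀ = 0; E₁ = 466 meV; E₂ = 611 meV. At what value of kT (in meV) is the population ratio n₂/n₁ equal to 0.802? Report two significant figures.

n₂/n₁ = exp[−(E₂−E₁)/kT] = 0.802.
⇒ (E₂−E₁)/kT = ln(1/0.802) = ln(1.247) = 0.2207.
kT = 145 meV / 0.2207 = 660 meV.

660 meV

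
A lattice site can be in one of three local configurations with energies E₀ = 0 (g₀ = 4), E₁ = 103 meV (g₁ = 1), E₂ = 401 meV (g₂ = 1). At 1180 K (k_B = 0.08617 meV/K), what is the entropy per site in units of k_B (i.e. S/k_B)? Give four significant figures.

1.579

k_BT = 0.08617 × 1180 K = 101.681 meV.
Eᵢ/kT = 0, 1.01297, 3.94371.
Z = Σ gᵢe^(−Eᵢ/kT) = 4·e^(−0) + 1·e^(−1.01297) + 1·e^(−3.94371) = 4.00000 + 0.363139 + 0.0193762 = 4.38252.
⟨E⟩ = Σ EᵢPᵢ = 10.3076 meV.
S/k_B = ln Z + ⟨E⟩/kT = ln(4.38252) + 10.3076/101.681 = 1.47762 + 0.101372 = 1.579.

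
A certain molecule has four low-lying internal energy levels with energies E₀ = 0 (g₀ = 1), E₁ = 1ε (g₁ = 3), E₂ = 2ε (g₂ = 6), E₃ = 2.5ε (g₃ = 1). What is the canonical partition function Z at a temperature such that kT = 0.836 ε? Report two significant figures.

Z = 2.5

Eᵢ/kT = 0, 1.196, 2.392, 2.990.
Z = Σ gᵢe^(−Eᵢ/kT) = 1·e^(−0) + 3·e^(−1.196) + 6·e^(−2.392) + 1·e^(−2.990) = 1.000 + 0.9072 + 0.5487 + 0.05029 = 2.506.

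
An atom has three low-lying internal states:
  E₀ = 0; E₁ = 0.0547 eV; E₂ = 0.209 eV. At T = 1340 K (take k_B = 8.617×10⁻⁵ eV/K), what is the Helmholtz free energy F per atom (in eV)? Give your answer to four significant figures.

-0.06699 eV

k_BT = 8.617×10⁻⁵ × 1340 K = 0.115468 eV.
Eᵢ/kT = 0, 0.473724, 1.81003.
Z = Σ e^(−Eᵢ/kT) = e^(−0) + e^(−0.473724) + e^(−1.81003) = 1.00000 + 0.622679 + 0.163649 = 1.78633.
F = −kT ln Z = −0.115468 × ln(1.78633) = −0.115468 × 0.580163 = -0.06699 eV.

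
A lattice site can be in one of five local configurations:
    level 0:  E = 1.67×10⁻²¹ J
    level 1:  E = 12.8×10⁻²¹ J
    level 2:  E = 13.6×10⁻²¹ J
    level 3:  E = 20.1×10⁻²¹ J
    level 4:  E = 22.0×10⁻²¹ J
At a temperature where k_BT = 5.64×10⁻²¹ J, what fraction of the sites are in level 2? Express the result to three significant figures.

0.0910

Eᵢ/kT = 0.29610, 2.2695, 2.4113, 3.5638, 3.9007.
Z = Σ e^(−Eᵢ/kT) = e^(−0.29610) + e^(−2.2695) + e^(−2.4113) + e^(−3.5638) + e^(−3.9007) = 0.74371 + 0.10336 + 0.089699 + 0.028331 + 0.020228 = 0.98533.
P₂ = e^(−E₂/kT) / Z = 0.089699/0.98533 = 0.0910.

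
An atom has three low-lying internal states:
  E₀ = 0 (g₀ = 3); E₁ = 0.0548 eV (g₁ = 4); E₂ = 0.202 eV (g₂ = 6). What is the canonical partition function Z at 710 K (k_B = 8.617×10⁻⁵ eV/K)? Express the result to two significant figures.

k_BT = 8.617×10⁻⁵ × 710 K = 0.06118 eV.
Eᵢ/kT = 0, 0.8957, 3.302.
Z = Σ gᵢe^(−Eᵢ/kT) = 3·e^(−0) + 4·e^(−0.8957) + 6·e^(−3.302) = 3.000 + 1.633 + 0.2209 = 4.854.

Z = 4.9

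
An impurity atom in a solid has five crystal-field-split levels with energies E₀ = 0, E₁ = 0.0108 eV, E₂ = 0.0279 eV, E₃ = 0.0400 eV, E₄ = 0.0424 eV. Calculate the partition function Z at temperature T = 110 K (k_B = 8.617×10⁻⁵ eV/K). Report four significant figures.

Z = 1.399

k_BT = 8.617×10⁻⁵ × 110 K = 0.00947870 eV.
Eᵢ/kT = 0, 1.13940, 2.94344, 4.21999, 4.47319.
Z = Σ e^(−Eᵢ/kT) = e^(−0) + e^(−1.13940) + e^(−2.94344) + e^(−4.21999) + e^(−4.47319) = 1.00000 + 0.320011 + 0.0526842 + 0.0146988 + 0.0114109 = 1.39880.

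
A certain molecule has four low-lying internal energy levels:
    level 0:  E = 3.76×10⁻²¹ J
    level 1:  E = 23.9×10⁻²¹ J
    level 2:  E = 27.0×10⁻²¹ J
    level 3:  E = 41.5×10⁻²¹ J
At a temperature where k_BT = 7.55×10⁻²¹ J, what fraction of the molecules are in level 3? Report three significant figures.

0.00601

Eᵢ/kT = 0.49801, 3.1656, 3.5762, 5.4967.
Z = Σ e^(−Eᵢ/kT) = e^(−0.49801) + e^(−3.1656) + e^(−3.5762) + e^(−5.4967) = 0.60774 + 0.042189 + 0.027982 + 0.0041003 = 0.68201.
P₃ = e^(−E₃/kT) / Z = 0.0041003/0.68201 = 0.00601.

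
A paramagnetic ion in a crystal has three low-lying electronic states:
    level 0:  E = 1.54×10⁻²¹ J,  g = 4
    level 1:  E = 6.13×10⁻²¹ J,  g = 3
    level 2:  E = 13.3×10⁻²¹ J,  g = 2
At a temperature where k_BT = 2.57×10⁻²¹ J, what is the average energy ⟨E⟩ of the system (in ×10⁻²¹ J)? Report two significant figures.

2.1 ×10⁻²¹ J

Eᵢ/kT = 0.5992, 2.385, 5.175.
Z = Σ gᵢe^(−Eᵢ/kT) = 4·e^(−0.5992) + 3·e^(−2.385) + 2·e^(−5.175) = 2.197 + 0.2763 + 0.01131 = 2.485.
⟨E⟩ = Σ Eᵢ gᵢe^(−Eᵢ/kT) / Z = (1.54·2.197 + 6.13·0.2763 + 13.3·0.01131) / 2.485 = 2.1 ×10⁻²¹ J.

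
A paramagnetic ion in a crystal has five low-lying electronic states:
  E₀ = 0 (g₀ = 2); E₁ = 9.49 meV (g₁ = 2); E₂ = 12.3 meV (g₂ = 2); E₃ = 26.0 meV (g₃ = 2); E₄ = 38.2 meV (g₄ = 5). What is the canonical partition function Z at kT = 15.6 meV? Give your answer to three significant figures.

Eᵢ/kT = 0, 0.60833, 0.78846, 1.6667, 2.4487.
Z = Σ gᵢe^(−Eᵢ/kT) = 2·e^(−0) + 2·e^(−0.60833) + 2·e^(−0.78846) + 2·e^(−1.6667) + 5·e^(−2.4487) = 2.0000 + 1.0885 + 0.90909 + 0.37774 + 0.43203 = 4.8074.

Z = 4.81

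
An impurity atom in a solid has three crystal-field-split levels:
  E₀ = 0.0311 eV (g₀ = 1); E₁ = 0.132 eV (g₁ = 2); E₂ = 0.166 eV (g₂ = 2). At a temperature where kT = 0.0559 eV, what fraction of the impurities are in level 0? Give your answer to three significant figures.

0.663

Eᵢ/kT = 0.55635, 2.3614, 2.9696.
Z = Σ gᵢe^(−Eᵢ/kT) = 1·e^(−0.55635) + 2·e^(−2.3614) + 2·e^(−2.9696) = 0.57330 + 0.18858 + 0.10265 = 0.86453.
P₀ = g₀ e^(−E₀/kT) / Z = 0.57330/0.86453 = 0.663.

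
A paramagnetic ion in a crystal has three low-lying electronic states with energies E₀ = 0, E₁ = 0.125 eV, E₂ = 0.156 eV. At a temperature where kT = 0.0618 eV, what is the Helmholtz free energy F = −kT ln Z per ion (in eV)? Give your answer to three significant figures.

-0.0119 eV

Eᵢ/kT = 0, 2.0227, 2.5243.
Z = Σ e^(−Eᵢ/kT) = e^(−0) + e^(−2.0227) + e^(−2.5243) = 1.0000 + 0.13230 + 0.080114 = 1.2124.
F = −kT ln Z = −0.0618 × ln(1.2124) = −0.0618 × 0.19260 = -0.0119 eV.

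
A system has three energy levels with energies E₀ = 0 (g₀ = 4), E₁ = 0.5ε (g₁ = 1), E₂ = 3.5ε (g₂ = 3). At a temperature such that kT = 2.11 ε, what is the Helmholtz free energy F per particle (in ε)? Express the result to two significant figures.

Eᵢ/kT = 0, 0.2370, 1.659.
Z = Σ gᵢe^(−Eᵢ/kT) = 4·e^(−0) + 1·e^(−0.2370) + 3·e^(−1.659) = 4.000 + 0.7890 + 0.5710 = 5.360.
F = −kT ln Z = −2.11 × ln(5.360) = −2.11 × 1.679 = -3.5 ε.

-3.5 ε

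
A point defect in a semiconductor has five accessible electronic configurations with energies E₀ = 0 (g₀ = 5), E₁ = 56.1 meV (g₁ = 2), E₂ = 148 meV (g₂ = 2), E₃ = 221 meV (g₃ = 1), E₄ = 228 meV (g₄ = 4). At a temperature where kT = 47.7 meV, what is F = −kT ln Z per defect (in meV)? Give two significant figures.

-83 meV

Eᵢ/kT = 0, 1.176, 3.103, 4.633, 4.780.
Z = Σ gᵢe^(−Eᵢ/kT) = 5·e^(−0) + 2·e^(−1.176) + 2·e^(−3.103) + 1·e^(−4.633) + 4·e^(−4.780) = 5.000 + 0.6170 + 0.08983 + 0.009726 + 0.03358 = 5.750.
F = −kT ln Z = −47.7 × ln(5.750) = −47.7 × 1.749 = -83 meV.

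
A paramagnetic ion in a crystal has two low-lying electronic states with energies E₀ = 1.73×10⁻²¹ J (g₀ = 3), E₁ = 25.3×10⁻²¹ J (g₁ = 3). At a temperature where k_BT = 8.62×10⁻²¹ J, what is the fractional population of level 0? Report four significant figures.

Eᵢ/kT = 0.200696, 2.93503.
Z = Σ gᵢe^(−Eᵢ/kT) = 3·e^(−0.200696) + 3·e^(−2.93503) = 2.45448 + 0.159387 = 2.61387.
P₀ = g₀ e^(−E₀/kT) / Z = 2.45448/2.61387 = 0.9390.

0.9390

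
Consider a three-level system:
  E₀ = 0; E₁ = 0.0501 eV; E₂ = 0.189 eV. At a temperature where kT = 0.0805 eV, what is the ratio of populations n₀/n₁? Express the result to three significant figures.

n₀/n₁ = exp[−(E₀−E₁)/kT] = exp(−(-0.0501 eV)/(0.0805 eV)) = exp(0.62236) = 1.86.

1.86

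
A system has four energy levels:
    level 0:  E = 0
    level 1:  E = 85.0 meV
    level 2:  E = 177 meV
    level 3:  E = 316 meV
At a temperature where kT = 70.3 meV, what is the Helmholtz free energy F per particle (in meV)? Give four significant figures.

Eᵢ/kT = 0, 1.20910, 2.51778, 4.49502.
Z = Σ e^(−Eᵢ/kT) = e^(−0) + e^(−1.20910) + e^(−2.51778) + e^(−4.49502) = 1.00000 + 0.298466 + 0.0806384 + 0.0111645 = 1.39027.
F = −kT ln Z = −70.3 × ln(1.39027) = −70.3 × 0.329498 = -23.16 meV.

-23.16 meV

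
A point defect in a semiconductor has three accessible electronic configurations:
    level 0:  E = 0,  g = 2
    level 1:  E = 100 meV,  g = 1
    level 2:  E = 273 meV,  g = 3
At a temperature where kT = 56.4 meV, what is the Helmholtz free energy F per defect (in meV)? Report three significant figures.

-44.3 meV

Eᵢ/kT = 0, 1.7730, 4.8404.
Z = Σ gᵢe^(−Eᵢ/kT) = 2·e^(−0) + 1·e^(−1.7730) + 3·e^(−4.8404) = 2.0000 + 0.16982 + 0.023712 = 2.1935.
F = −kT ln Z = −56.4 × ln(2.1935) = −56.4 × 0.78550 = -44.3 meV.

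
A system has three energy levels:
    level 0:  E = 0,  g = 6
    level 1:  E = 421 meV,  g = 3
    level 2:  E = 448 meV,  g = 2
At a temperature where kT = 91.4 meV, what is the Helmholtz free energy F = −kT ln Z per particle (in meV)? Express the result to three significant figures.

Eᵢ/kT = 0, 4.6061, 4.9015.
Z = Σ gᵢe^(−Eᵢ/kT) = 6·e^(−0) + 3·e^(−4.6061) + 2·e^(−4.9015) = 6.0000 + 0.029972 + 0.014871 = 6.0448.
F = −kT ln Z = −91.4 × ln(6.0448) = −91.4 × 1.7992 = -164 meV.

-164 meV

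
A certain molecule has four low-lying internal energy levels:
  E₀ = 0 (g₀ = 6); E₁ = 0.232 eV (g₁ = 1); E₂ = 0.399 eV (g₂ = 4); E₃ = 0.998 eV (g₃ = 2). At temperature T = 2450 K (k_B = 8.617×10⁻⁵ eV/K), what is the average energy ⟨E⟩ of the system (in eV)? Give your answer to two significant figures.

0.048 eV

k_BT = 8.617×10⁻⁵ × 2450 K = 0.2111 eV.
Eᵢ/kT = 0, 1.099, 1.890, 4.728.
Z = Σ gᵢe^(−Eᵢ/kT) = 6·e^(−0) + 1·e^(−1.099) + 4·e^(−1.890) + 2·e^(−4.728) = 6.000 + 0.3332 + 0.6043 + 0.01769 = 6.955.
⟨E⟩ = Σ Eᵢ gᵢe^(−Eᵢ/kT) / Z = (0·6.000 + 0.232·0.3332 + 0.399·0.6043 + 0.998·0.01769) / 6.955 = 0.048 eV.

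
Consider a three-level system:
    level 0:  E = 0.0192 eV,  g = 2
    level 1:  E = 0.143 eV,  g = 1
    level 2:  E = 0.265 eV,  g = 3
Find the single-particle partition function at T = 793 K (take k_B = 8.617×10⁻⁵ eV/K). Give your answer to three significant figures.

k_BT = 8.617×10⁻⁵ × 793 K = 0.068333 eV.
Eᵢ/kT = 0.28098, 2.0927, 3.8781.
Z = Σ gᵢe^(−Eᵢ/kT) = 2·e^(−0.28098) + 1·e^(−2.0927) + 3·e^(−3.8781) = 1.5101 + 0.12335 + 0.062070 = 1.6955.

Z = 1.70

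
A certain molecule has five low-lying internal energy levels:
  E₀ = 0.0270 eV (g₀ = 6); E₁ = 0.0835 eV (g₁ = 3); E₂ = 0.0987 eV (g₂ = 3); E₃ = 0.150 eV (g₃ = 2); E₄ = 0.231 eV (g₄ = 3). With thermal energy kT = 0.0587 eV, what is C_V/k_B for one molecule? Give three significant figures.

Eᵢ/kT = 0.45997, 1.4225, 1.6814, 2.5554, 3.9353.
Z = Σ gᵢe^(−Eᵢ/kT) = 6·e^(−0.45997) + 3·e^(−1.4225) + 3·e^(−1.6814) + 2·e^(−2.5554) + 3·e^(−3.9353) = 3.7878 + 0.72333 + 0.55834 + 0.15532 + 0.058620 = 5.2834.
⟨E⟩ = 0.048192 eV, ⟨E²⟩ = 0.0037602 eV².
C_V/k_B = (⟨E²⟩ − ⟨E⟩²)/(kT)² = (0.0037602 − 0.0023225)/0.0034457 = 0.417.

0.417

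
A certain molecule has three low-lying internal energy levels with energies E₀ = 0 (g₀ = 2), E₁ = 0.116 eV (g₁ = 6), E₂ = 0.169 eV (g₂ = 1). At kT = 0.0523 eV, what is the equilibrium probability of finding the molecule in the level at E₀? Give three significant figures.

0.743

Eᵢ/kT = 0, 2.2180, 3.2314.
Z = Σ gᵢe^(−Eᵢ/kT) = 2·e^(−0) + 6·e^(−2.2180) + 1·e^(−3.2314) = 2.0000 + 0.65296 + 0.039502 = 2.6925.
P₀ = g₀ e^(−E₀/kT) / Z = 2.0000/2.6925 = 0.743.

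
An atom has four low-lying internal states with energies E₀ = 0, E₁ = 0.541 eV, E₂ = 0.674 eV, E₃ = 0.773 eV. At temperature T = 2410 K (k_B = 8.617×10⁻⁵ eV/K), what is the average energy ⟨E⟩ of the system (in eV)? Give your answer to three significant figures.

k_BT = 8.617×10⁻⁵ × 2410 K = 0.20767 eV.
Eᵢ/kT = 0, 2.6051, 3.2455, 3.7223.
Z = Σ e^(−Eᵢ/kT) = e^(−0) + e^(−2.6051) + e^(−3.2455) + e^(−3.7223) = 1.0000 + 0.073896 + 0.038949 + 0.024178 = 1.1370.
⟨E⟩ = Σ Eᵢ e^(−Eᵢ/kT) / Z = (0·1.0000 + 0.541·0.073896 + 0.674·0.038949 + 0.773·0.024178) / 1.1370 = 0.0747 eV.

0.0747 eV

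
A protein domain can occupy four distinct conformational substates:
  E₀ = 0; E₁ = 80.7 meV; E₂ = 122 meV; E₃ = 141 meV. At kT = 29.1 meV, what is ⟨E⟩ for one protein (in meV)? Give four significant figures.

7.364 meV

Eᵢ/kT = 0, 2.77320, 4.19244, 4.84536.
Z = Σ e^(−Eᵢ/kT) = e^(−0) + e^(−2.77320) + e^(−4.19244) + e^(−4.84536) = 1.00000 + 0.0624618 + 0.0151094 + 0.00786479 = 1.08544.
⟨E⟩ = Σ Eᵢ e^(−Eᵢ/kT) / Z = (0·1.00000 + 80.7·0.0624618 + 122·0.0151094 + 141·0.00786479) / 1.08544 = 7.364 meV.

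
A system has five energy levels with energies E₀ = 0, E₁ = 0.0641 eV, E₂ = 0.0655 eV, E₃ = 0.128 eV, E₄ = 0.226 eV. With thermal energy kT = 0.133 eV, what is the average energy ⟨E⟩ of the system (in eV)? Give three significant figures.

0.0608 eV

Eᵢ/kT = 0, 0.48195, 0.49248, 0.96241, 1.6992.
Z = Σ e^(−Eᵢ/kT) = e^(−0) + e^(−0.48195) + e^(−0.49248) + e^(−0.96241) + e^(−1.6992) = 1.0000 + 0.61758 + 0.61111 + 0.38197 + 0.18283 = 2.7935.
⟨E⟩ = Σ Eᵢ e^(−Eᵢ/kT) / Z = (0·1.0000 + 0.0641·0.61758 + 0.0655·0.61111 + 0.128·0.38197 + 0.226·0.18283) / 2.7935 = 0.0608 eV.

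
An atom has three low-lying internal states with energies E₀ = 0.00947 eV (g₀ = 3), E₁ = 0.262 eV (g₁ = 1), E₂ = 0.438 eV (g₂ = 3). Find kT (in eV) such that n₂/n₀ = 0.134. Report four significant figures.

0.2132 eV

n₂/n₀ = (g₂/g₀) exp[−(E₂−E₀)/kT] = 0.134.
⇒ (E₂−E₀)/kT = ln((3/3)/0.134) = ln(7.46269) = 2.00992.
kT = 0.42853 eV / 2.00992 = 0.2132 eV.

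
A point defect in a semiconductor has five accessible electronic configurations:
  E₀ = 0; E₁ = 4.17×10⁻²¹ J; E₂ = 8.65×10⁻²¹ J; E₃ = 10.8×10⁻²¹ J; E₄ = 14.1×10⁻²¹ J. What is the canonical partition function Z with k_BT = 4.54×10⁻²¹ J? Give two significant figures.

Z = 1.7

Eᵢ/kT = 0, 0.9185, 1.905, 2.379, 3.106.
Z = Σ e^(−Eᵢ/kT) = e^(−0) + e^(−0.9185) + e^(−1.905) + e^(−2.379) + e^(−3.106) = 1.000 + 0.3991 + 0.1488 + 0.09264 + 0.04478 = 1.685.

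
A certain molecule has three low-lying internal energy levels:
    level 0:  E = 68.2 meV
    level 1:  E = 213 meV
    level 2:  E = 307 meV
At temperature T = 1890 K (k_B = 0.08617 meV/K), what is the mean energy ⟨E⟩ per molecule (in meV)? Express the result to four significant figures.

k_BT = 0.08617 × 1890 K = 162.861 meV.
Eᵢ/kT = 0.418762, 1.30786, 1.88504.
Z = Σ e^(−Eᵢ/kT) = e^(−0.418762) + e^(−1.30786) + e^(−1.88504) = 0.657861 + 0.270398 + 0.151823 = 1.08008.
⟨E⟩ = Σ Eᵢ e^(−Eᵢ/kT) / Z = (68.2·0.657861 + 213·0.270398 + 307·0.151823) / 1.08008 = 138.0 meV.

138.0 meV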